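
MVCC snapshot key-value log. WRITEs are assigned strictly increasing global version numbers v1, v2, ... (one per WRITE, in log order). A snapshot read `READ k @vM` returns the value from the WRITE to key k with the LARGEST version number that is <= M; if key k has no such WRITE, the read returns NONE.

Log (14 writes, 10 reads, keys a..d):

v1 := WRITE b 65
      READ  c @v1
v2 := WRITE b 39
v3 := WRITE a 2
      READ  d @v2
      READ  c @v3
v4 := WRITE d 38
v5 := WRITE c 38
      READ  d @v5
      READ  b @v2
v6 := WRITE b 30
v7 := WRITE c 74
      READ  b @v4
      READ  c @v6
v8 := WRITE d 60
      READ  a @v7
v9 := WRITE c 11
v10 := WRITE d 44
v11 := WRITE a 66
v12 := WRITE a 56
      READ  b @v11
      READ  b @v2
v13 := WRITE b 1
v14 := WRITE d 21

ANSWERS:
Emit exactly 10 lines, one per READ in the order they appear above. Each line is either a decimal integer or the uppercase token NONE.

Answer: NONE
NONE
NONE
38
39
39
38
2
30
39

Derivation:
v1: WRITE b=65  (b history now [(1, 65)])
READ c @v1: history=[] -> no version <= 1 -> NONE
v2: WRITE b=39  (b history now [(1, 65), (2, 39)])
v3: WRITE a=2  (a history now [(3, 2)])
READ d @v2: history=[] -> no version <= 2 -> NONE
READ c @v3: history=[] -> no version <= 3 -> NONE
v4: WRITE d=38  (d history now [(4, 38)])
v5: WRITE c=38  (c history now [(5, 38)])
READ d @v5: history=[(4, 38)] -> pick v4 -> 38
READ b @v2: history=[(1, 65), (2, 39)] -> pick v2 -> 39
v6: WRITE b=30  (b history now [(1, 65), (2, 39), (6, 30)])
v7: WRITE c=74  (c history now [(5, 38), (7, 74)])
READ b @v4: history=[(1, 65), (2, 39), (6, 30)] -> pick v2 -> 39
READ c @v6: history=[(5, 38), (7, 74)] -> pick v5 -> 38
v8: WRITE d=60  (d history now [(4, 38), (8, 60)])
READ a @v7: history=[(3, 2)] -> pick v3 -> 2
v9: WRITE c=11  (c history now [(5, 38), (7, 74), (9, 11)])
v10: WRITE d=44  (d history now [(4, 38), (8, 60), (10, 44)])
v11: WRITE a=66  (a history now [(3, 2), (11, 66)])
v12: WRITE a=56  (a history now [(3, 2), (11, 66), (12, 56)])
READ b @v11: history=[(1, 65), (2, 39), (6, 30)] -> pick v6 -> 30
READ b @v2: history=[(1, 65), (2, 39), (6, 30)] -> pick v2 -> 39
v13: WRITE b=1  (b history now [(1, 65), (2, 39), (6, 30), (13, 1)])
v14: WRITE d=21  (d history now [(4, 38), (8, 60), (10, 44), (14, 21)])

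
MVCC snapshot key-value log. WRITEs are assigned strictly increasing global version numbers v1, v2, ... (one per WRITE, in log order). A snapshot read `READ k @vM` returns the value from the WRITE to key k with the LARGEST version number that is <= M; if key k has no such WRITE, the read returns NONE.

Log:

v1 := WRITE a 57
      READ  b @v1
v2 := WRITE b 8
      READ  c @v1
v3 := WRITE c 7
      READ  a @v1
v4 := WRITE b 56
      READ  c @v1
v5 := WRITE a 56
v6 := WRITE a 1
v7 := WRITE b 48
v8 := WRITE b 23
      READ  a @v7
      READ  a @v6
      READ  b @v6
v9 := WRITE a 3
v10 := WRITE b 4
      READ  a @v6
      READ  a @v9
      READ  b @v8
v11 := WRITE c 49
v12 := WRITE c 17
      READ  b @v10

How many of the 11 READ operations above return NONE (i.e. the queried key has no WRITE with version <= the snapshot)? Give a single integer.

Answer: 3

Derivation:
v1: WRITE a=57  (a history now [(1, 57)])
READ b @v1: history=[] -> no version <= 1 -> NONE
v2: WRITE b=8  (b history now [(2, 8)])
READ c @v1: history=[] -> no version <= 1 -> NONE
v3: WRITE c=7  (c history now [(3, 7)])
READ a @v1: history=[(1, 57)] -> pick v1 -> 57
v4: WRITE b=56  (b history now [(2, 8), (4, 56)])
READ c @v1: history=[(3, 7)] -> no version <= 1 -> NONE
v5: WRITE a=56  (a history now [(1, 57), (5, 56)])
v6: WRITE a=1  (a history now [(1, 57), (5, 56), (6, 1)])
v7: WRITE b=48  (b history now [(2, 8), (4, 56), (7, 48)])
v8: WRITE b=23  (b history now [(2, 8), (4, 56), (7, 48), (8, 23)])
READ a @v7: history=[(1, 57), (5, 56), (6, 1)] -> pick v6 -> 1
READ a @v6: history=[(1, 57), (5, 56), (6, 1)] -> pick v6 -> 1
READ b @v6: history=[(2, 8), (4, 56), (7, 48), (8, 23)] -> pick v4 -> 56
v9: WRITE a=3  (a history now [(1, 57), (5, 56), (6, 1), (9, 3)])
v10: WRITE b=4  (b history now [(2, 8), (4, 56), (7, 48), (8, 23), (10, 4)])
READ a @v6: history=[(1, 57), (5, 56), (6, 1), (9, 3)] -> pick v6 -> 1
READ a @v9: history=[(1, 57), (5, 56), (6, 1), (9, 3)] -> pick v9 -> 3
READ b @v8: history=[(2, 8), (4, 56), (7, 48), (8, 23), (10, 4)] -> pick v8 -> 23
v11: WRITE c=49  (c history now [(3, 7), (11, 49)])
v12: WRITE c=17  (c history now [(3, 7), (11, 49), (12, 17)])
READ b @v10: history=[(2, 8), (4, 56), (7, 48), (8, 23), (10, 4)] -> pick v10 -> 4
Read results in order: ['NONE', 'NONE', '57', 'NONE', '1', '1', '56', '1', '3', '23', '4']
NONE count = 3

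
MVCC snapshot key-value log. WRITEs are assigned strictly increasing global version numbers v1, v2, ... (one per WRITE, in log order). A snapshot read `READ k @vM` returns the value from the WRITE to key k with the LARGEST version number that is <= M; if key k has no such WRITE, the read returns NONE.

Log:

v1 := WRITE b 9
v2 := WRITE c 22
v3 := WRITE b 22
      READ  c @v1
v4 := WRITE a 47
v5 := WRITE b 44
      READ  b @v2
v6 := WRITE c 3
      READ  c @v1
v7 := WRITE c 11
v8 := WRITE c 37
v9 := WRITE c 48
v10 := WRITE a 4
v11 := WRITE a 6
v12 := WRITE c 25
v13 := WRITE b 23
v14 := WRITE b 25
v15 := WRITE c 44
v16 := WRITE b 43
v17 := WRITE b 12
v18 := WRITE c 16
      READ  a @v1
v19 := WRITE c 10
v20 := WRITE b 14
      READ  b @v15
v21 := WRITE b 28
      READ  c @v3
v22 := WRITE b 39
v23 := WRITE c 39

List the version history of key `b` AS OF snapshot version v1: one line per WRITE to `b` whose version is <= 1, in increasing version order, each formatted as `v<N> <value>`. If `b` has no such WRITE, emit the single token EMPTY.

Answer: v1 9

Derivation:
Scan writes for key=b with version <= 1:
  v1 WRITE b 9 -> keep
  v2 WRITE c 22 -> skip
  v3 WRITE b 22 -> drop (> snap)
  v4 WRITE a 47 -> skip
  v5 WRITE b 44 -> drop (> snap)
  v6 WRITE c 3 -> skip
  v7 WRITE c 11 -> skip
  v8 WRITE c 37 -> skip
  v9 WRITE c 48 -> skip
  v10 WRITE a 4 -> skip
  v11 WRITE a 6 -> skip
  v12 WRITE c 25 -> skip
  v13 WRITE b 23 -> drop (> snap)
  v14 WRITE b 25 -> drop (> snap)
  v15 WRITE c 44 -> skip
  v16 WRITE b 43 -> drop (> snap)
  v17 WRITE b 12 -> drop (> snap)
  v18 WRITE c 16 -> skip
  v19 WRITE c 10 -> skip
  v20 WRITE b 14 -> drop (> snap)
  v21 WRITE b 28 -> drop (> snap)
  v22 WRITE b 39 -> drop (> snap)
  v23 WRITE c 39 -> skip
Collected: [(1, 9)]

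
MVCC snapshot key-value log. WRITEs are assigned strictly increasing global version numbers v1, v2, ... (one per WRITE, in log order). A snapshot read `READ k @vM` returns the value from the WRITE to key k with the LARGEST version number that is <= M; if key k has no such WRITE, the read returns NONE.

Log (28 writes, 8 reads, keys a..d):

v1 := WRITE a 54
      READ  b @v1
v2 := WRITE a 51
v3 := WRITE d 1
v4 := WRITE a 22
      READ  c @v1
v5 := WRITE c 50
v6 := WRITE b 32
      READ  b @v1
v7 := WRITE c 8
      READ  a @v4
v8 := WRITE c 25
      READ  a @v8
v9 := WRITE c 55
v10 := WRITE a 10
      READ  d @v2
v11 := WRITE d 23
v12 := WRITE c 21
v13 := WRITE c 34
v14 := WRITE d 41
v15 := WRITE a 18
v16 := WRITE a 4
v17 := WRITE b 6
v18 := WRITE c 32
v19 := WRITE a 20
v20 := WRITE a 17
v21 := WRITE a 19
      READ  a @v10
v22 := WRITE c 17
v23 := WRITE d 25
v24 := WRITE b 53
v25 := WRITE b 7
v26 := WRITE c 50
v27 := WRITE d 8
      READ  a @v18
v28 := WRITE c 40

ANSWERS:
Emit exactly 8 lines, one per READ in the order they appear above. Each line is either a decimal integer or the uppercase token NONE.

Answer: NONE
NONE
NONE
22
22
NONE
10
4

Derivation:
v1: WRITE a=54  (a history now [(1, 54)])
READ b @v1: history=[] -> no version <= 1 -> NONE
v2: WRITE a=51  (a history now [(1, 54), (2, 51)])
v3: WRITE d=1  (d history now [(3, 1)])
v4: WRITE a=22  (a history now [(1, 54), (2, 51), (4, 22)])
READ c @v1: history=[] -> no version <= 1 -> NONE
v5: WRITE c=50  (c history now [(5, 50)])
v6: WRITE b=32  (b history now [(6, 32)])
READ b @v1: history=[(6, 32)] -> no version <= 1 -> NONE
v7: WRITE c=8  (c history now [(5, 50), (7, 8)])
READ a @v4: history=[(1, 54), (2, 51), (4, 22)] -> pick v4 -> 22
v8: WRITE c=25  (c history now [(5, 50), (7, 8), (8, 25)])
READ a @v8: history=[(1, 54), (2, 51), (4, 22)] -> pick v4 -> 22
v9: WRITE c=55  (c history now [(5, 50), (7, 8), (8, 25), (9, 55)])
v10: WRITE a=10  (a history now [(1, 54), (2, 51), (4, 22), (10, 10)])
READ d @v2: history=[(3, 1)] -> no version <= 2 -> NONE
v11: WRITE d=23  (d history now [(3, 1), (11, 23)])
v12: WRITE c=21  (c history now [(5, 50), (7, 8), (8, 25), (9, 55), (12, 21)])
v13: WRITE c=34  (c history now [(5, 50), (7, 8), (8, 25), (9, 55), (12, 21), (13, 34)])
v14: WRITE d=41  (d history now [(3, 1), (11, 23), (14, 41)])
v15: WRITE a=18  (a history now [(1, 54), (2, 51), (4, 22), (10, 10), (15, 18)])
v16: WRITE a=4  (a history now [(1, 54), (2, 51), (4, 22), (10, 10), (15, 18), (16, 4)])
v17: WRITE b=6  (b history now [(6, 32), (17, 6)])
v18: WRITE c=32  (c history now [(5, 50), (7, 8), (8, 25), (9, 55), (12, 21), (13, 34), (18, 32)])
v19: WRITE a=20  (a history now [(1, 54), (2, 51), (4, 22), (10, 10), (15, 18), (16, 4), (19, 20)])
v20: WRITE a=17  (a history now [(1, 54), (2, 51), (4, 22), (10, 10), (15, 18), (16, 4), (19, 20), (20, 17)])
v21: WRITE a=19  (a history now [(1, 54), (2, 51), (4, 22), (10, 10), (15, 18), (16, 4), (19, 20), (20, 17), (21, 19)])
READ a @v10: history=[(1, 54), (2, 51), (4, 22), (10, 10), (15, 18), (16, 4), (19, 20), (20, 17), (21, 19)] -> pick v10 -> 10
v22: WRITE c=17  (c history now [(5, 50), (7, 8), (8, 25), (9, 55), (12, 21), (13, 34), (18, 32), (22, 17)])
v23: WRITE d=25  (d history now [(3, 1), (11, 23), (14, 41), (23, 25)])
v24: WRITE b=53  (b history now [(6, 32), (17, 6), (24, 53)])
v25: WRITE b=7  (b history now [(6, 32), (17, 6), (24, 53), (25, 7)])
v26: WRITE c=50  (c history now [(5, 50), (7, 8), (8, 25), (9, 55), (12, 21), (13, 34), (18, 32), (22, 17), (26, 50)])
v27: WRITE d=8  (d history now [(3, 1), (11, 23), (14, 41), (23, 25), (27, 8)])
READ a @v18: history=[(1, 54), (2, 51), (4, 22), (10, 10), (15, 18), (16, 4), (19, 20), (20, 17), (21, 19)] -> pick v16 -> 4
v28: WRITE c=40  (c history now [(5, 50), (7, 8), (8, 25), (9, 55), (12, 21), (13, 34), (18, 32), (22, 17), (26, 50), (28, 40)])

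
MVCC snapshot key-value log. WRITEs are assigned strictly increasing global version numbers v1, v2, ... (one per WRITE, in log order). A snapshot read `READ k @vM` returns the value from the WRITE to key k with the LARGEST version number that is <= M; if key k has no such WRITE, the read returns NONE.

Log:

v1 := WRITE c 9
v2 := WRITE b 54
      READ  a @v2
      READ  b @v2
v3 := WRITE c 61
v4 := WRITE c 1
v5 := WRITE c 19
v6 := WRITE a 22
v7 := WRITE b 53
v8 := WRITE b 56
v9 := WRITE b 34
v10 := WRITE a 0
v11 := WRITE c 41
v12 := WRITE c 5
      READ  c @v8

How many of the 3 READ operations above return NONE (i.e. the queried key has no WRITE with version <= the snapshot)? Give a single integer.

Answer: 1

Derivation:
v1: WRITE c=9  (c history now [(1, 9)])
v2: WRITE b=54  (b history now [(2, 54)])
READ a @v2: history=[] -> no version <= 2 -> NONE
READ b @v2: history=[(2, 54)] -> pick v2 -> 54
v3: WRITE c=61  (c history now [(1, 9), (3, 61)])
v4: WRITE c=1  (c history now [(1, 9), (3, 61), (4, 1)])
v5: WRITE c=19  (c history now [(1, 9), (3, 61), (4, 1), (5, 19)])
v6: WRITE a=22  (a history now [(6, 22)])
v7: WRITE b=53  (b history now [(2, 54), (7, 53)])
v8: WRITE b=56  (b history now [(2, 54), (7, 53), (8, 56)])
v9: WRITE b=34  (b history now [(2, 54), (7, 53), (8, 56), (9, 34)])
v10: WRITE a=0  (a history now [(6, 22), (10, 0)])
v11: WRITE c=41  (c history now [(1, 9), (3, 61), (4, 1), (5, 19), (11, 41)])
v12: WRITE c=5  (c history now [(1, 9), (3, 61), (4, 1), (5, 19), (11, 41), (12, 5)])
READ c @v8: history=[(1, 9), (3, 61), (4, 1), (5, 19), (11, 41), (12, 5)] -> pick v5 -> 19
Read results in order: ['NONE', '54', '19']
NONE count = 1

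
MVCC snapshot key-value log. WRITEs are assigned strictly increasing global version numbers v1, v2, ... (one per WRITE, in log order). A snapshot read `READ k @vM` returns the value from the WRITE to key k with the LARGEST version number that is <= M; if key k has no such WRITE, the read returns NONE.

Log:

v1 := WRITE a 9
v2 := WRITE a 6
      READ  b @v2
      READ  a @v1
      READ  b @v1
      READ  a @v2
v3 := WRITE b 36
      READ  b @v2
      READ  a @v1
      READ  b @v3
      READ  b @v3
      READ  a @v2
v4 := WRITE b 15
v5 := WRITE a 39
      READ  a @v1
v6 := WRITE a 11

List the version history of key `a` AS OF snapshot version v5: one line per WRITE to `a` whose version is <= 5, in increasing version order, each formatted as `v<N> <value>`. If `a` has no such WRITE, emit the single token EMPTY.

Answer: v1 9
v2 6
v5 39

Derivation:
Scan writes for key=a with version <= 5:
  v1 WRITE a 9 -> keep
  v2 WRITE a 6 -> keep
  v3 WRITE b 36 -> skip
  v4 WRITE b 15 -> skip
  v5 WRITE a 39 -> keep
  v6 WRITE a 11 -> drop (> snap)
Collected: [(1, 9), (2, 6), (5, 39)]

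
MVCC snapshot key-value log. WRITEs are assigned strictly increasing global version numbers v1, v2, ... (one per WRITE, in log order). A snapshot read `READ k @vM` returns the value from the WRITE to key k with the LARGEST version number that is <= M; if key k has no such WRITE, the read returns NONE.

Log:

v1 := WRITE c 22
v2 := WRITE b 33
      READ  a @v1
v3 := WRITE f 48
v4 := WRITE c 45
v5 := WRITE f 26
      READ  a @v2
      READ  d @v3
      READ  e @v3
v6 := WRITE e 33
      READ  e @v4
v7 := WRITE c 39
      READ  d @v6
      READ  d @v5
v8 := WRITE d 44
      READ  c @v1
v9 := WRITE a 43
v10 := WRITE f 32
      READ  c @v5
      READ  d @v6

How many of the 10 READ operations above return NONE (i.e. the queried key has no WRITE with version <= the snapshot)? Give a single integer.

Answer: 8

Derivation:
v1: WRITE c=22  (c history now [(1, 22)])
v2: WRITE b=33  (b history now [(2, 33)])
READ a @v1: history=[] -> no version <= 1 -> NONE
v3: WRITE f=48  (f history now [(3, 48)])
v4: WRITE c=45  (c history now [(1, 22), (4, 45)])
v5: WRITE f=26  (f history now [(3, 48), (5, 26)])
READ a @v2: history=[] -> no version <= 2 -> NONE
READ d @v3: history=[] -> no version <= 3 -> NONE
READ e @v3: history=[] -> no version <= 3 -> NONE
v6: WRITE e=33  (e history now [(6, 33)])
READ e @v4: history=[(6, 33)] -> no version <= 4 -> NONE
v7: WRITE c=39  (c history now [(1, 22), (4, 45), (7, 39)])
READ d @v6: history=[] -> no version <= 6 -> NONE
READ d @v5: history=[] -> no version <= 5 -> NONE
v8: WRITE d=44  (d history now [(8, 44)])
READ c @v1: history=[(1, 22), (4, 45), (7, 39)] -> pick v1 -> 22
v9: WRITE a=43  (a history now [(9, 43)])
v10: WRITE f=32  (f history now [(3, 48), (5, 26), (10, 32)])
READ c @v5: history=[(1, 22), (4, 45), (7, 39)] -> pick v4 -> 45
READ d @v6: history=[(8, 44)] -> no version <= 6 -> NONE
Read results in order: ['NONE', 'NONE', 'NONE', 'NONE', 'NONE', 'NONE', 'NONE', '22', '45', 'NONE']
NONE count = 8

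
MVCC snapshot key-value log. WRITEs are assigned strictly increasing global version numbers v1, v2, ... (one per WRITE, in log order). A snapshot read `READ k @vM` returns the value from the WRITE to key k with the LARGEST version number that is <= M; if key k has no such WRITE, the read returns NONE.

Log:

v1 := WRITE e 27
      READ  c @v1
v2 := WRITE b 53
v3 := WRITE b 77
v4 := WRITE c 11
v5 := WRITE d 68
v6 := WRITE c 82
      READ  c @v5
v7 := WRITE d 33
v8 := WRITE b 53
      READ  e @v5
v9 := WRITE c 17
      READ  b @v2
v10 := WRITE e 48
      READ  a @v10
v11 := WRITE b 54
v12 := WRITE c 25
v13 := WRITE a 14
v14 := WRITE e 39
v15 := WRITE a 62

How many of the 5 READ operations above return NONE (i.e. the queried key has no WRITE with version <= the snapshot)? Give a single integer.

Answer: 2

Derivation:
v1: WRITE e=27  (e history now [(1, 27)])
READ c @v1: history=[] -> no version <= 1 -> NONE
v2: WRITE b=53  (b history now [(2, 53)])
v3: WRITE b=77  (b history now [(2, 53), (3, 77)])
v4: WRITE c=11  (c history now [(4, 11)])
v5: WRITE d=68  (d history now [(5, 68)])
v6: WRITE c=82  (c history now [(4, 11), (6, 82)])
READ c @v5: history=[(4, 11), (6, 82)] -> pick v4 -> 11
v7: WRITE d=33  (d history now [(5, 68), (7, 33)])
v8: WRITE b=53  (b history now [(2, 53), (3, 77), (8, 53)])
READ e @v5: history=[(1, 27)] -> pick v1 -> 27
v9: WRITE c=17  (c history now [(4, 11), (6, 82), (9, 17)])
READ b @v2: history=[(2, 53), (3, 77), (8, 53)] -> pick v2 -> 53
v10: WRITE e=48  (e history now [(1, 27), (10, 48)])
READ a @v10: history=[] -> no version <= 10 -> NONE
v11: WRITE b=54  (b history now [(2, 53), (3, 77), (8, 53), (11, 54)])
v12: WRITE c=25  (c history now [(4, 11), (6, 82), (9, 17), (12, 25)])
v13: WRITE a=14  (a history now [(13, 14)])
v14: WRITE e=39  (e history now [(1, 27), (10, 48), (14, 39)])
v15: WRITE a=62  (a history now [(13, 14), (15, 62)])
Read results in order: ['NONE', '11', '27', '53', 'NONE']
NONE count = 2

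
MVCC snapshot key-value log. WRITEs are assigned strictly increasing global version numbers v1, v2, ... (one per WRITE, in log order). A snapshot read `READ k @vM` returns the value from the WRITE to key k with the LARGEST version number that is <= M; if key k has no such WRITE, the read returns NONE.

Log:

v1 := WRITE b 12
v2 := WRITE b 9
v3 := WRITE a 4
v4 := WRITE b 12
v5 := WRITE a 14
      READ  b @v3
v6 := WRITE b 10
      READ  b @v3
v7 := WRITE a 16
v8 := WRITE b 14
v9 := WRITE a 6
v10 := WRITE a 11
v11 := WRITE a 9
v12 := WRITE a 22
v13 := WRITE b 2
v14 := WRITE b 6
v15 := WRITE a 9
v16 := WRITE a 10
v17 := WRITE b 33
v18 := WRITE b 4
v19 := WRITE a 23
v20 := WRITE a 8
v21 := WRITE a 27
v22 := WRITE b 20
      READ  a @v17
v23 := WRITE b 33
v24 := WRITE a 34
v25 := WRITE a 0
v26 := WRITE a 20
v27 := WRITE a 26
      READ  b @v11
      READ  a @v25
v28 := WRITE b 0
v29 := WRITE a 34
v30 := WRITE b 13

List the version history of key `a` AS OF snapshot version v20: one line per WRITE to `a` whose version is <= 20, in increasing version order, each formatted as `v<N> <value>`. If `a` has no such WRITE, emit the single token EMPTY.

Answer: v3 4
v5 14
v7 16
v9 6
v10 11
v11 9
v12 22
v15 9
v16 10
v19 23
v20 8

Derivation:
Scan writes for key=a with version <= 20:
  v1 WRITE b 12 -> skip
  v2 WRITE b 9 -> skip
  v3 WRITE a 4 -> keep
  v4 WRITE b 12 -> skip
  v5 WRITE a 14 -> keep
  v6 WRITE b 10 -> skip
  v7 WRITE a 16 -> keep
  v8 WRITE b 14 -> skip
  v9 WRITE a 6 -> keep
  v10 WRITE a 11 -> keep
  v11 WRITE a 9 -> keep
  v12 WRITE a 22 -> keep
  v13 WRITE b 2 -> skip
  v14 WRITE b 6 -> skip
  v15 WRITE a 9 -> keep
  v16 WRITE a 10 -> keep
  v17 WRITE b 33 -> skip
  v18 WRITE b 4 -> skip
  v19 WRITE a 23 -> keep
  v20 WRITE a 8 -> keep
  v21 WRITE a 27 -> drop (> snap)
  v22 WRITE b 20 -> skip
  v23 WRITE b 33 -> skip
  v24 WRITE a 34 -> drop (> snap)
  v25 WRITE a 0 -> drop (> snap)
  v26 WRITE a 20 -> drop (> snap)
  v27 WRITE a 26 -> drop (> snap)
  v28 WRITE b 0 -> skip
  v29 WRITE a 34 -> drop (> snap)
  v30 WRITE b 13 -> skip
Collected: [(3, 4), (5, 14), (7, 16), (9, 6), (10, 11), (11, 9), (12, 22), (15, 9), (16, 10), (19, 23), (20, 8)]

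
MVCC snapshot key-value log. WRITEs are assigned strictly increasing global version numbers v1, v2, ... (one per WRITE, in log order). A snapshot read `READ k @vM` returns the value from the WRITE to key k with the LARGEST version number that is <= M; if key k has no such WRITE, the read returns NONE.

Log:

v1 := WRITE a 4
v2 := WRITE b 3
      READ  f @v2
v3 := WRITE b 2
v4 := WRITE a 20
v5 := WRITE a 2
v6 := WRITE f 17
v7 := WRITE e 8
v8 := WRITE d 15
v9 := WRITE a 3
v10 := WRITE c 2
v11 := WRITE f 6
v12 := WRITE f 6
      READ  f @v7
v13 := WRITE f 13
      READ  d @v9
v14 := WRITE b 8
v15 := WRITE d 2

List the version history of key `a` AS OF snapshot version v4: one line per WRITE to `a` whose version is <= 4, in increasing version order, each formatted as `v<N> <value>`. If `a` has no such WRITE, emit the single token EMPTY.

Scan writes for key=a with version <= 4:
  v1 WRITE a 4 -> keep
  v2 WRITE b 3 -> skip
  v3 WRITE b 2 -> skip
  v4 WRITE a 20 -> keep
  v5 WRITE a 2 -> drop (> snap)
  v6 WRITE f 17 -> skip
  v7 WRITE e 8 -> skip
  v8 WRITE d 15 -> skip
  v9 WRITE a 3 -> drop (> snap)
  v10 WRITE c 2 -> skip
  v11 WRITE f 6 -> skip
  v12 WRITE f 6 -> skip
  v13 WRITE f 13 -> skip
  v14 WRITE b 8 -> skip
  v15 WRITE d 2 -> skip
Collected: [(1, 4), (4, 20)]

Answer: v1 4
v4 20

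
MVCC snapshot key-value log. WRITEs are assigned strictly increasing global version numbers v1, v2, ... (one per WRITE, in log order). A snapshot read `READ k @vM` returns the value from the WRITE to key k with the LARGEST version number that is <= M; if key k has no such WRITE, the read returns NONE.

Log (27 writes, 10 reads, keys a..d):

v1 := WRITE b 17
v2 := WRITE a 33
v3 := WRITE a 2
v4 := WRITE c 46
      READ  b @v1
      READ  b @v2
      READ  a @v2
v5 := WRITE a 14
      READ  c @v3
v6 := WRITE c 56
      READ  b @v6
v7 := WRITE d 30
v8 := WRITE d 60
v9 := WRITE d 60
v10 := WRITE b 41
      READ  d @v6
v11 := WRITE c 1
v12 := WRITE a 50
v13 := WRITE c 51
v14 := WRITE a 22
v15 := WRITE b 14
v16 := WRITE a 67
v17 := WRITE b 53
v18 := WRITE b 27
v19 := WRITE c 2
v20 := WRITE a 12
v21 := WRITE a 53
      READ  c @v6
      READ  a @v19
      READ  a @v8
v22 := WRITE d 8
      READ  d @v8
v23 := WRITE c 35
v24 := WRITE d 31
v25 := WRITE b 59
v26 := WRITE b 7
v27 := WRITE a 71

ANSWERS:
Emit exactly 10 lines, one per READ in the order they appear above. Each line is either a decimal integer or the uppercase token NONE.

v1: WRITE b=17  (b history now [(1, 17)])
v2: WRITE a=33  (a history now [(2, 33)])
v3: WRITE a=2  (a history now [(2, 33), (3, 2)])
v4: WRITE c=46  (c history now [(4, 46)])
READ b @v1: history=[(1, 17)] -> pick v1 -> 17
READ b @v2: history=[(1, 17)] -> pick v1 -> 17
READ a @v2: history=[(2, 33), (3, 2)] -> pick v2 -> 33
v5: WRITE a=14  (a history now [(2, 33), (3, 2), (5, 14)])
READ c @v3: history=[(4, 46)] -> no version <= 3 -> NONE
v6: WRITE c=56  (c history now [(4, 46), (6, 56)])
READ b @v6: history=[(1, 17)] -> pick v1 -> 17
v7: WRITE d=30  (d history now [(7, 30)])
v8: WRITE d=60  (d history now [(7, 30), (8, 60)])
v9: WRITE d=60  (d history now [(7, 30), (8, 60), (9, 60)])
v10: WRITE b=41  (b history now [(1, 17), (10, 41)])
READ d @v6: history=[(7, 30), (8, 60), (9, 60)] -> no version <= 6 -> NONE
v11: WRITE c=1  (c history now [(4, 46), (6, 56), (11, 1)])
v12: WRITE a=50  (a history now [(2, 33), (3, 2), (5, 14), (12, 50)])
v13: WRITE c=51  (c history now [(4, 46), (6, 56), (11, 1), (13, 51)])
v14: WRITE a=22  (a history now [(2, 33), (3, 2), (5, 14), (12, 50), (14, 22)])
v15: WRITE b=14  (b history now [(1, 17), (10, 41), (15, 14)])
v16: WRITE a=67  (a history now [(2, 33), (3, 2), (5, 14), (12, 50), (14, 22), (16, 67)])
v17: WRITE b=53  (b history now [(1, 17), (10, 41), (15, 14), (17, 53)])
v18: WRITE b=27  (b history now [(1, 17), (10, 41), (15, 14), (17, 53), (18, 27)])
v19: WRITE c=2  (c history now [(4, 46), (6, 56), (11, 1), (13, 51), (19, 2)])
v20: WRITE a=12  (a history now [(2, 33), (3, 2), (5, 14), (12, 50), (14, 22), (16, 67), (20, 12)])
v21: WRITE a=53  (a history now [(2, 33), (3, 2), (5, 14), (12, 50), (14, 22), (16, 67), (20, 12), (21, 53)])
READ c @v6: history=[(4, 46), (6, 56), (11, 1), (13, 51), (19, 2)] -> pick v6 -> 56
READ a @v19: history=[(2, 33), (3, 2), (5, 14), (12, 50), (14, 22), (16, 67), (20, 12), (21, 53)] -> pick v16 -> 67
READ a @v8: history=[(2, 33), (3, 2), (5, 14), (12, 50), (14, 22), (16, 67), (20, 12), (21, 53)] -> pick v5 -> 14
v22: WRITE d=8  (d history now [(7, 30), (8, 60), (9, 60), (22, 8)])
READ d @v8: history=[(7, 30), (8, 60), (9, 60), (22, 8)] -> pick v8 -> 60
v23: WRITE c=35  (c history now [(4, 46), (6, 56), (11, 1), (13, 51), (19, 2), (23, 35)])
v24: WRITE d=31  (d history now [(7, 30), (8, 60), (9, 60), (22, 8), (24, 31)])
v25: WRITE b=59  (b history now [(1, 17), (10, 41), (15, 14), (17, 53), (18, 27), (25, 59)])
v26: WRITE b=7  (b history now [(1, 17), (10, 41), (15, 14), (17, 53), (18, 27), (25, 59), (26, 7)])
v27: WRITE a=71  (a history now [(2, 33), (3, 2), (5, 14), (12, 50), (14, 22), (16, 67), (20, 12), (21, 53), (27, 71)])

Answer: 17
17
33
NONE
17
NONE
56
67
14
60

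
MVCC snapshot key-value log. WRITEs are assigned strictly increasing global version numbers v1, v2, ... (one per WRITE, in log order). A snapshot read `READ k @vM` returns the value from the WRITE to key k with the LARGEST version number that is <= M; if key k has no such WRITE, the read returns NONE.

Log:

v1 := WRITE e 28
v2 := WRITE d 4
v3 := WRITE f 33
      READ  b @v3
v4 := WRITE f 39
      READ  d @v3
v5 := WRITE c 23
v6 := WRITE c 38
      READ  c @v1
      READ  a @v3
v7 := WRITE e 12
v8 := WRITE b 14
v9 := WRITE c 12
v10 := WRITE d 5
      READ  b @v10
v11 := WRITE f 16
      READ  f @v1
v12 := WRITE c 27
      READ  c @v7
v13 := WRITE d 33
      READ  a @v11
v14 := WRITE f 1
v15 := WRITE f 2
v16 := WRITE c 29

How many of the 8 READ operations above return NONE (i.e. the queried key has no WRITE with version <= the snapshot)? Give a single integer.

Answer: 5

Derivation:
v1: WRITE e=28  (e history now [(1, 28)])
v2: WRITE d=4  (d history now [(2, 4)])
v3: WRITE f=33  (f history now [(3, 33)])
READ b @v3: history=[] -> no version <= 3 -> NONE
v4: WRITE f=39  (f history now [(3, 33), (4, 39)])
READ d @v3: history=[(2, 4)] -> pick v2 -> 4
v5: WRITE c=23  (c history now [(5, 23)])
v6: WRITE c=38  (c history now [(5, 23), (6, 38)])
READ c @v1: history=[(5, 23), (6, 38)] -> no version <= 1 -> NONE
READ a @v3: history=[] -> no version <= 3 -> NONE
v7: WRITE e=12  (e history now [(1, 28), (7, 12)])
v8: WRITE b=14  (b history now [(8, 14)])
v9: WRITE c=12  (c history now [(5, 23), (6, 38), (9, 12)])
v10: WRITE d=5  (d history now [(2, 4), (10, 5)])
READ b @v10: history=[(8, 14)] -> pick v8 -> 14
v11: WRITE f=16  (f history now [(3, 33), (4, 39), (11, 16)])
READ f @v1: history=[(3, 33), (4, 39), (11, 16)] -> no version <= 1 -> NONE
v12: WRITE c=27  (c history now [(5, 23), (6, 38), (9, 12), (12, 27)])
READ c @v7: history=[(5, 23), (6, 38), (9, 12), (12, 27)] -> pick v6 -> 38
v13: WRITE d=33  (d history now [(2, 4), (10, 5), (13, 33)])
READ a @v11: history=[] -> no version <= 11 -> NONE
v14: WRITE f=1  (f history now [(3, 33), (4, 39), (11, 16), (14, 1)])
v15: WRITE f=2  (f history now [(3, 33), (4, 39), (11, 16), (14, 1), (15, 2)])
v16: WRITE c=29  (c history now [(5, 23), (6, 38), (9, 12), (12, 27), (16, 29)])
Read results in order: ['NONE', '4', 'NONE', 'NONE', '14', 'NONE', '38', 'NONE']
NONE count = 5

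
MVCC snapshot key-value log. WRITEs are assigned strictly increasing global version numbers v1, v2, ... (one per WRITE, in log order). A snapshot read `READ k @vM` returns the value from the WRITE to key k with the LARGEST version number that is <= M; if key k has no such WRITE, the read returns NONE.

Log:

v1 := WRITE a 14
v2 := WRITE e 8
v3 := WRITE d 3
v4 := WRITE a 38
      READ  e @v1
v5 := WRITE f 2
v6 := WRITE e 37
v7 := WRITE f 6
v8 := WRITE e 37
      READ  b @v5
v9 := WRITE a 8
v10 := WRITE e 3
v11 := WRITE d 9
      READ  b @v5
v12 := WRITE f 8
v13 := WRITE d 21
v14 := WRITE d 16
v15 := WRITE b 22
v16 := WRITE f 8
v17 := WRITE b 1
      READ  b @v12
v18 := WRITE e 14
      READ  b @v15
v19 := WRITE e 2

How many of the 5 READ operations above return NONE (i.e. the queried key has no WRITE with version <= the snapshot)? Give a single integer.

v1: WRITE a=14  (a history now [(1, 14)])
v2: WRITE e=8  (e history now [(2, 8)])
v3: WRITE d=3  (d history now [(3, 3)])
v4: WRITE a=38  (a history now [(1, 14), (4, 38)])
READ e @v1: history=[(2, 8)] -> no version <= 1 -> NONE
v5: WRITE f=2  (f history now [(5, 2)])
v6: WRITE e=37  (e history now [(2, 8), (6, 37)])
v7: WRITE f=6  (f history now [(5, 2), (7, 6)])
v8: WRITE e=37  (e history now [(2, 8), (6, 37), (8, 37)])
READ b @v5: history=[] -> no version <= 5 -> NONE
v9: WRITE a=8  (a history now [(1, 14), (4, 38), (9, 8)])
v10: WRITE e=3  (e history now [(2, 8), (6, 37), (8, 37), (10, 3)])
v11: WRITE d=9  (d history now [(3, 3), (11, 9)])
READ b @v5: history=[] -> no version <= 5 -> NONE
v12: WRITE f=8  (f history now [(5, 2), (7, 6), (12, 8)])
v13: WRITE d=21  (d history now [(3, 3), (11, 9), (13, 21)])
v14: WRITE d=16  (d history now [(3, 3), (11, 9), (13, 21), (14, 16)])
v15: WRITE b=22  (b history now [(15, 22)])
v16: WRITE f=8  (f history now [(5, 2), (7, 6), (12, 8), (16, 8)])
v17: WRITE b=1  (b history now [(15, 22), (17, 1)])
READ b @v12: history=[(15, 22), (17, 1)] -> no version <= 12 -> NONE
v18: WRITE e=14  (e history now [(2, 8), (6, 37), (8, 37), (10, 3), (18, 14)])
READ b @v15: history=[(15, 22), (17, 1)] -> pick v15 -> 22
v19: WRITE e=2  (e history now [(2, 8), (6, 37), (8, 37), (10, 3), (18, 14), (19, 2)])
Read results in order: ['NONE', 'NONE', 'NONE', 'NONE', '22']
NONE count = 4

Answer: 4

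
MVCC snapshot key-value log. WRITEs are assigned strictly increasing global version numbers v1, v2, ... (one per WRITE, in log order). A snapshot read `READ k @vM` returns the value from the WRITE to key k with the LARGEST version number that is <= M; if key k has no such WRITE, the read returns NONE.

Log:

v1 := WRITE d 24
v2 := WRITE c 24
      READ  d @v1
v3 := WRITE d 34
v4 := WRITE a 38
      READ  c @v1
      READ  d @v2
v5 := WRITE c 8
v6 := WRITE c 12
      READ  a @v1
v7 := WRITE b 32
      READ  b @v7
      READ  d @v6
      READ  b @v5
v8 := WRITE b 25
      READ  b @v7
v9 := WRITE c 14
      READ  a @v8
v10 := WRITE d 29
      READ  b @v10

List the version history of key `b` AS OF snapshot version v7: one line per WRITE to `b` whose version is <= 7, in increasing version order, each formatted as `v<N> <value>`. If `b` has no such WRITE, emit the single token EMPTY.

Scan writes for key=b with version <= 7:
  v1 WRITE d 24 -> skip
  v2 WRITE c 24 -> skip
  v3 WRITE d 34 -> skip
  v4 WRITE a 38 -> skip
  v5 WRITE c 8 -> skip
  v6 WRITE c 12 -> skip
  v7 WRITE b 32 -> keep
  v8 WRITE b 25 -> drop (> snap)
  v9 WRITE c 14 -> skip
  v10 WRITE d 29 -> skip
Collected: [(7, 32)]

Answer: v7 32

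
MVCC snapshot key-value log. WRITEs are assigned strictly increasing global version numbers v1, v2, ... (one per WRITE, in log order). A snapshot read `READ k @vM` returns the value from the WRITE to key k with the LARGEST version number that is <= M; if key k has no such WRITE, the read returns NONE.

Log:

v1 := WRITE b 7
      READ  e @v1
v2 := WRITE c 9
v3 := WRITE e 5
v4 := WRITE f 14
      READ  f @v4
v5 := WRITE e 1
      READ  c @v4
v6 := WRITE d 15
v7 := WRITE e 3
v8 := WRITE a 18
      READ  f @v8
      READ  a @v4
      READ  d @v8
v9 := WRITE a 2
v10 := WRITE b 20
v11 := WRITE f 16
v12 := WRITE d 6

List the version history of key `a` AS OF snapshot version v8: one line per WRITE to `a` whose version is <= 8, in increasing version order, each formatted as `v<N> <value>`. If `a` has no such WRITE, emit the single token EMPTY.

Scan writes for key=a with version <= 8:
  v1 WRITE b 7 -> skip
  v2 WRITE c 9 -> skip
  v3 WRITE e 5 -> skip
  v4 WRITE f 14 -> skip
  v5 WRITE e 1 -> skip
  v6 WRITE d 15 -> skip
  v7 WRITE e 3 -> skip
  v8 WRITE a 18 -> keep
  v9 WRITE a 2 -> drop (> snap)
  v10 WRITE b 20 -> skip
  v11 WRITE f 16 -> skip
  v12 WRITE d 6 -> skip
Collected: [(8, 18)]

Answer: v8 18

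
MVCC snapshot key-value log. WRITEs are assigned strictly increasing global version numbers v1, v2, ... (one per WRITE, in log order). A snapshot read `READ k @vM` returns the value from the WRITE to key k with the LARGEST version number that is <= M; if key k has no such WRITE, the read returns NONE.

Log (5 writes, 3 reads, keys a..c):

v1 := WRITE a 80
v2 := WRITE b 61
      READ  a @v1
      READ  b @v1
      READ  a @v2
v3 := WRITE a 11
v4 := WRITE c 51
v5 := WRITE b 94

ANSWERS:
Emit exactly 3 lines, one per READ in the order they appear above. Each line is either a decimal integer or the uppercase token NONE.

Answer: 80
NONE
80

Derivation:
v1: WRITE a=80  (a history now [(1, 80)])
v2: WRITE b=61  (b history now [(2, 61)])
READ a @v1: history=[(1, 80)] -> pick v1 -> 80
READ b @v1: history=[(2, 61)] -> no version <= 1 -> NONE
READ a @v2: history=[(1, 80)] -> pick v1 -> 80
v3: WRITE a=11  (a history now [(1, 80), (3, 11)])
v4: WRITE c=51  (c history now [(4, 51)])
v5: WRITE b=94  (b history now [(2, 61), (5, 94)])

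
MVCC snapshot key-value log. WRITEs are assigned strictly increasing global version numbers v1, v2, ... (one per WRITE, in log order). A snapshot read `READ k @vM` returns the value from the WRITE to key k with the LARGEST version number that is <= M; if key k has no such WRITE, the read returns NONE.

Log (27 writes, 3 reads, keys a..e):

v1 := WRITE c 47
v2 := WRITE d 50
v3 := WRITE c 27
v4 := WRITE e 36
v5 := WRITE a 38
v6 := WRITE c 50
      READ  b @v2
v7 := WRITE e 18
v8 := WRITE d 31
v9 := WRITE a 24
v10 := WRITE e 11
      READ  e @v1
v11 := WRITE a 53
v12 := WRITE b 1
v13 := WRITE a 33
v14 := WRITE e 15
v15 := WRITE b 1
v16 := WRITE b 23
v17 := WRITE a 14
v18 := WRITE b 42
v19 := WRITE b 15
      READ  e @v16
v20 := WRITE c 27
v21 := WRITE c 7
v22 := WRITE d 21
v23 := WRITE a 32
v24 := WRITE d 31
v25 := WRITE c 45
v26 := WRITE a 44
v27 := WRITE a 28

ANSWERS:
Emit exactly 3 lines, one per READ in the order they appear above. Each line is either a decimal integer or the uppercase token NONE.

v1: WRITE c=47  (c history now [(1, 47)])
v2: WRITE d=50  (d history now [(2, 50)])
v3: WRITE c=27  (c history now [(1, 47), (3, 27)])
v4: WRITE e=36  (e history now [(4, 36)])
v5: WRITE a=38  (a history now [(5, 38)])
v6: WRITE c=50  (c history now [(1, 47), (3, 27), (6, 50)])
READ b @v2: history=[] -> no version <= 2 -> NONE
v7: WRITE e=18  (e history now [(4, 36), (7, 18)])
v8: WRITE d=31  (d history now [(2, 50), (8, 31)])
v9: WRITE a=24  (a history now [(5, 38), (9, 24)])
v10: WRITE e=11  (e history now [(4, 36), (7, 18), (10, 11)])
READ e @v1: history=[(4, 36), (7, 18), (10, 11)] -> no version <= 1 -> NONE
v11: WRITE a=53  (a history now [(5, 38), (9, 24), (11, 53)])
v12: WRITE b=1  (b history now [(12, 1)])
v13: WRITE a=33  (a history now [(5, 38), (9, 24), (11, 53), (13, 33)])
v14: WRITE e=15  (e history now [(4, 36), (7, 18), (10, 11), (14, 15)])
v15: WRITE b=1  (b history now [(12, 1), (15, 1)])
v16: WRITE b=23  (b history now [(12, 1), (15, 1), (16, 23)])
v17: WRITE a=14  (a history now [(5, 38), (9, 24), (11, 53), (13, 33), (17, 14)])
v18: WRITE b=42  (b history now [(12, 1), (15, 1), (16, 23), (18, 42)])
v19: WRITE b=15  (b history now [(12, 1), (15, 1), (16, 23), (18, 42), (19, 15)])
READ e @v16: history=[(4, 36), (7, 18), (10, 11), (14, 15)] -> pick v14 -> 15
v20: WRITE c=27  (c history now [(1, 47), (3, 27), (6, 50), (20, 27)])
v21: WRITE c=7  (c history now [(1, 47), (3, 27), (6, 50), (20, 27), (21, 7)])
v22: WRITE d=21  (d history now [(2, 50), (8, 31), (22, 21)])
v23: WRITE a=32  (a history now [(5, 38), (9, 24), (11, 53), (13, 33), (17, 14), (23, 32)])
v24: WRITE d=31  (d history now [(2, 50), (8, 31), (22, 21), (24, 31)])
v25: WRITE c=45  (c history now [(1, 47), (3, 27), (6, 50), (20, 27), (21, 7), (25, 45)])
v26: WRITE a=44  (a history now [(5, 38), (9, 24), (11, 53), (13, 33), (17, 14), (23, 32), (26, 44)])
v27: WRITE a=28  (a history now [(5, 38), (9, 24), (11, 53), (13, 33), (17, 14), (23, 32), (26, 44), (27, 28)])

Answer: NONE
NONE
15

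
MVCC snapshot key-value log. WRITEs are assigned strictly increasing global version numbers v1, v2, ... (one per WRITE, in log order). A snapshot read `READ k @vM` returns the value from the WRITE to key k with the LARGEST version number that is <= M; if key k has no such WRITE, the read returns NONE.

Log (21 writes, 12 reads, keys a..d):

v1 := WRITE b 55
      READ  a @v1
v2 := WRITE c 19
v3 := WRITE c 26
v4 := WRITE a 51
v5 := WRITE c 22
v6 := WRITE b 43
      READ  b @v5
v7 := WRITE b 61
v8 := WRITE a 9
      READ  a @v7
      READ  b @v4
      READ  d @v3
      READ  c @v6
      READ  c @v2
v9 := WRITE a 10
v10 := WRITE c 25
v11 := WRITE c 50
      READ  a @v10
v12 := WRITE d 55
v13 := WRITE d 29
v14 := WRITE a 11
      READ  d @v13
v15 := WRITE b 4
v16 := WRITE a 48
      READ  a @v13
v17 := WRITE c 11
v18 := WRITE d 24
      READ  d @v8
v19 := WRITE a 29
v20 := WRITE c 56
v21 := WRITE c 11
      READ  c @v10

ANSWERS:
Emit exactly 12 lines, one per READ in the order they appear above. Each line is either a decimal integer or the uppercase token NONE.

v1: WRITE b=55  (b history now [(1, 55)])
READ a @v1: history=[] -> no version <= 1 -> NONE
v2: WRITE c=19  (c history now [(2, 19)])
v3: WRITE c=26  (c history now [(2, 19), (3, 26)])
v4: WRITE a=51  (a history now [(4, 51)])
v5: WRITE c=22  (c history now [(2, 19), (3, 26), (5, 22)])
v6: WRITE b=43  (b history now [(1, 55), (6, 43)])
READ b @v5: history=[(1, 55), (6, 43)] -> pick v1 -> 55
v7: WRITE b=61  (b history now [(1, 55), (6, 43), (7, 61)])
v8: WRITE a=9  (a history now [(4, 51), (8, 9)])
READ a @v7: history=[(4, 51), (8, 9)] -> pick v4 -> 51
READ b @v4: history=[(1, 55), (6, 43), (7, 61)] -> pick v1 -> 55
READ d @v3: history=[] -> no version <= 3 -> NONE
READ c @v6: history=[(2, 19), (3, 26), (5, 22)] -> pick v5 -> 22
READ c @v2: history=[(2, 19), (3, 26), (5, 22)] -> pick v2 -> 19
v9: WRITE a=10  (a history now [(4, 51), (8, 9), (9, 10)])
v10: WRITE c=25  (c history now [(2, 19), (3, 26), (5, 22), (10, 25)])
v11: WRITE c=50  (c history now [(2, 19), (3, 26), (5, 22), (10, 25), (11, 50)])
READ a @v10: history=[(4, 51), (8, 9), (9, 10)] -> pick v9 -> 10
v12: WRITE d=55  (d history now [(12, 55)])
v13: WRITE d=29  (d history now [(12, 55), (13, 29)])
v14: WRITE a=11  (a history now [(4, 51), (8, 9), (9, 10), (14, 11)])
READ d @v13: history=[(12, 55), (13, 29)] -> pick v13 -> 29
v15: WRITE b=4  (b history now [(1, 55), (6, 43), (7, 61), (15, 4)])
v16: WRITE a=48  (a history now [(4, 51), (8, 9), (9, 10), (14, 11), (16, 48)])
READ a @v13: history=[(4, 51), (8, 9), (9, 10), (14, 11), (16, 48)] -> pick v9 -> 10
v17: WRITE c=11  (c history now [(2, 19), (3, 26), (5, 22), (10, 25), (11, 50), (17, 11)])
v18: WRITE d=24  (d history now [(12, 55), (13, 29), (18, 24)])
READ d @v8: history=[(12, 55), (13, 29), (18, 24)] -> no version <= 8 -> NONE
v19: WRITE a=29  (a history now [(4, 51), (8, 9), (9, 10), (14, 11), (16, 48), (19, 29)])
v20: WRITE c=56  (c history now [(2, 19), (3, 26), (5, 22), (10, 25), (11, 50), (17, 11), (20, 56)])
v21: WRITE c=11  (c history now [(2, 19), (3, 26), (5, 22), (10, 25), (11, 50), (17, 11), (20, 56), (21, 11)])
READ c @v10: history=[(2, 19), (3, 26), (5, 22), (10, 25), (11, 50), (17, 11), (20, 56), (21, 11)] -> pick v10 -> 25

Answer: NONE
55
51
55
NONE
22
19
10
29
10
NONE
25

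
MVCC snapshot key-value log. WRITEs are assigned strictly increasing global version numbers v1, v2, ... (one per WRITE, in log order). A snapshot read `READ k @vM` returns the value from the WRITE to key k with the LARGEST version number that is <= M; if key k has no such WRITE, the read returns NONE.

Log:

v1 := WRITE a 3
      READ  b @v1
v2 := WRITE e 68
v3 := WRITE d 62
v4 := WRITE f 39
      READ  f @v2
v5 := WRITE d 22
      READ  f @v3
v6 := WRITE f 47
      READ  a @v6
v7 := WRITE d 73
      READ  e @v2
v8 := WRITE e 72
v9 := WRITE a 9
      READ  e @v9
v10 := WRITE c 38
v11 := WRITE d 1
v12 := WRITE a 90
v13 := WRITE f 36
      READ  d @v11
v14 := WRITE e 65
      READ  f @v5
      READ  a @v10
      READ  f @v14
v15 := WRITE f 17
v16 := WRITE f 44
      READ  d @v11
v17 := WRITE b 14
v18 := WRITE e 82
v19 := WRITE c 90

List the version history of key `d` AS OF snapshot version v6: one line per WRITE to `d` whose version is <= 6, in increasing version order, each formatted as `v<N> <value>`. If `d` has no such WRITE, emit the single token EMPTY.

Answer: v3 62
v5 22

Derivation:
Scan writes for key=d with version <= 6:
  v1 WRITE a 3 -> skip
  v2 WRITE e 68 -> skip
  v3 WRITE d 62 -> keep
  v4 WRITE f 39 -> skip
  v5 WRITE d 22 -> keep
  v6 WRITE f 47 -> skip
  v7 WRITE d 73 -> drop (> snap)
  v8 WRITE e 72 -> skip
  v9 WRITE a 9 -> skip
  v10 WRITE c 38 -> skip
  v11 WRITE d 1 -> drop (> snap)
  v12 WRITE a 90 -> skip
  v13 WRITE f 36 -> skip
  v14 WRITE e 65 -> skip
  v15 WRITE f 17 -> skip
  v16 WRITE f 44 -> skip
  v17 WRITE b 14 -> skip
  v18 WRITE e 82 -> skip
  v19 WRITE c 90 -> skip
Collected: [(3, 62), (5, 22)]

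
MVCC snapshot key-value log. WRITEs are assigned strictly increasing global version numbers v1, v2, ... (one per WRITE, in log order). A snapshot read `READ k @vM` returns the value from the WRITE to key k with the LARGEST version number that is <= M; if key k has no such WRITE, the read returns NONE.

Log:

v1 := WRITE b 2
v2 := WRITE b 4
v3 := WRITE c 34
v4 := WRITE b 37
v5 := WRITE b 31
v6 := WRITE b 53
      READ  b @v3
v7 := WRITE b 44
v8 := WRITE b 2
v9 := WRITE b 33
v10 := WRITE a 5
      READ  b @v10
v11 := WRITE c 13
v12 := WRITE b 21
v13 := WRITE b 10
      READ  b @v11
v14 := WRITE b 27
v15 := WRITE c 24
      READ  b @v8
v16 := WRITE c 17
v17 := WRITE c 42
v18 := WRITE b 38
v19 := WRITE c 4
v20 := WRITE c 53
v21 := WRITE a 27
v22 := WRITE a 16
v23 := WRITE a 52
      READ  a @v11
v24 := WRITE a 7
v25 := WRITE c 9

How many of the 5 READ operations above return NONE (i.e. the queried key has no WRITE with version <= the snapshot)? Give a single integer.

Answer: 0

Derivation:
v1: WRITE b=2  (b history now [(1, 2)])
v2: WRITE b=4  (b history now [(1, 2), (2, 4)])
v3: WRITE c=34  (c history now [(3, 34)])
v4: WRITE b=37  (b history now [(1, 2), (2, 4), (4, 37)])
v5: WRITE b=31  (b history now [(1, 2), (2, 4), (4, 37), (5, 31)])
v6: WRITE b=53  (b history now [(1, 2), (2, 4), (4, 37), (5, 31), (6, 53)])
READ b @v3: history=[(1, 2), (2, 4), (4, 37), (5, 31), (6, 53)] -> pick v2 -> 4
v7: WRITE b=44  (b history now [(1, 2), (2, 4), (4, 37), (5, 31), (6, 53), (7, 44)])
v8: WRITE b=2  (b history now [(1, 2), (2, 4), (4, 37), (5, 31), (6, 53), (7, 44), (8, 2)])
v9: WRITE b=33  (b history now [(1, 2), (2, 4), (4, 37), (5, 31), (6, 53), (7, 44), (8, 2), (9, 33)])
v10: WRITE a=5  (a history now [(10, 5)])
READ b @v10: history=[(1, 2), (2, 4), (4, 37), (5, 31), (6, 53), (7, 44), (8, 2), (9, 33)] -> pick v9 -> 33
v11: WRITE c=13  (c history now [(3, 34), (11, 13)])
v12: WRITE b=21  (b history now [(1, 2), (2, 4), (4, 37), (5, 31), (6, 53), (7, 44), (8, 2), (9, 33), (12, 21)])
v13: WRITE b=10  (b history now [(1, 2), (2, 4), (4, 37), (5, 31), (6, 53), (7, 44), (8, 2), (9, 33), (12, 21), (13, 10)])
READ b @v11: history=[(1, 2), (2, 4), (4, 37), (5, 31), (6, 53), (7, 44), (8, 2), (9, 33), (12, 21), (13, 10)] -> pick v9 -> 33
v14: WRITE b=27  (b history now [(1, 2), (2, 4), (4, 37), (5, 31), (6, 53), (7, 44), (8, 2), (9, 33), (12, 21), (13, 10), (14, 27)])
v15: WRITE c=24  (c history now [(3, 34), (11, 13), (15, 24)])
READ b @v8: history=[(1, 2), (2, 4), (4, 37), (5, 31), (6, 53), (7, 44), (8, 2), (9, 33), (12, 21), (13, 10), (14, 27)] -> pick v8 -> 2
v16: WRITE c=17  (c history now [(3, 34), (11, 13), (15, 24), (16, 17)])
v17: WRITE c=42  (c history now [(3, 34), (11, 13), (15, 24), (16, 17), (17, 42)])
v18: WRITE b=38  (b history now [(1, 2), (2, 4), (4, 37), (5, 31), (6, 53), (7, 44), (8, 2), (9, 33), (12, 21), (13, 10), (14, 27), (18, 38)])
v19: WRITE c=4  (c history now [(3, 34), (11, 13), (15, 24), (16, 17), (17, 42), (19, 4)])
v20: WRITE c=53  (c history now [(3, 34), (11, 13), (15, 24), (16, 17), (17, 42), (19, 4), (20, 53)])
v21: WRITE a=27  (a history now [(10, 5), (21, 27)])
v22: WRITE a=16  (a history now [(10, 5), (21, 27), (22, 16)])
v23: WRITE a=52  (a history now [(10, 5), (21, 27), (22, 16), (23, 52)])
READ a @v11: history=[(10, 5), (21, 27), (22, 16), (23, 52)] -> pick v10 -> 5
v24: WRITE a=7  (a history now [(10, 5), (21, 27), (22, 16), (23, 52), (24, 7)])
v25: WRITE c=9  (c history now [(3, 34), (11, 13), (15, 24), (16, 17), (17, 42), (19, 4), (20, 53), (25, 9)])
Read results in order: ['4', '33', '33', '2', '5']
NONE count = 0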